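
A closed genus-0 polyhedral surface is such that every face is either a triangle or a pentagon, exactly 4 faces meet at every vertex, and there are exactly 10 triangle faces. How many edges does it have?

Let x be the number of pentagons; then F = 10 + x.
Edge–face incidences: 2E = 3·10 + 5·x = 30 + 5x.
Every vertex has degree 4, so 4V = 2E.
Euler: V − E + F = 2 ⇒ (2E)/4 − E + (10 + x) = 2.
Multiply by 8: 2·(2E) − 4·(2E) + 8·(10 + x) = 16, i.e. 80 + 8x − 2·(30 + 5x) = 16.
Collecting terms: −2x + 20 = 16, so −2x = −4, so x = 2.
Then 2E = 30 + 5·2 = 40, so E = 20, V = 2E/4 = 10, F = 10 + 2 = 12.

20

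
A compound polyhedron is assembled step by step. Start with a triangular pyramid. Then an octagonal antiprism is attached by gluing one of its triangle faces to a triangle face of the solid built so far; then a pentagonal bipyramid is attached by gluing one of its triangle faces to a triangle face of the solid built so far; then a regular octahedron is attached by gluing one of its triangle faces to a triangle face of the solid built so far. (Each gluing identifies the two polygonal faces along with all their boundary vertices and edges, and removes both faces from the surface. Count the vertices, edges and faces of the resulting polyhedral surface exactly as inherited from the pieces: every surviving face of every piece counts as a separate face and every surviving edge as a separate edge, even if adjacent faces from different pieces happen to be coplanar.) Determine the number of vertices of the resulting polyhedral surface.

24

A triangular pyramid: V=4, E=6, F=4.
Attach an octagonal antiprism (V=16, E=32, F=18) along a 3-gon: merge 3 vertices and 3 edges, delete both glued faces → V=17, E=35, F=20.
Attach a pentagonal bipyramid (V=7, E=15, F=10) along a 3-gon: merge 3 vertices and 3 edges, delete both glued faces → V=21, E=47, F=28.
Attach a regular octahedron (V=6, E=12, F=8) along a 3-gon: merge 3 vertices and 3 edges, delete both glued faces → V=24, E=56, F=34.
Check: V − E + F = 24 − 56 + 34 = 2.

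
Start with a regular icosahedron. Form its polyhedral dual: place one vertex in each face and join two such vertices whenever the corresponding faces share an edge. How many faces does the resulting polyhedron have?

12

The base solid has V = 12, E = 30, F = 20.
The dual swaps V and F and preserves E: V′ = F = 20, E′ = E = 30, F′ = V = 12.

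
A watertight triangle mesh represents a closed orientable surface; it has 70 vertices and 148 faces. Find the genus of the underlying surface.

3

Every face is a triangle, so 2E = 3·148 = 444, giving E = 222.
χ = V − E + F = 70 − 222 + 148 = -4.
For a closed orientable surface χ = 2 − 2g, so g = (2 − (-4))/2 = 3.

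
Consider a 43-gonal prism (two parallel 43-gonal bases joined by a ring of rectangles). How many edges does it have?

A prism on an n-gon has two n-gon bases and n rectangular sides: V = 2·43 = 86, E = 3·43 = 129, F = 43 + 2 = 45.

129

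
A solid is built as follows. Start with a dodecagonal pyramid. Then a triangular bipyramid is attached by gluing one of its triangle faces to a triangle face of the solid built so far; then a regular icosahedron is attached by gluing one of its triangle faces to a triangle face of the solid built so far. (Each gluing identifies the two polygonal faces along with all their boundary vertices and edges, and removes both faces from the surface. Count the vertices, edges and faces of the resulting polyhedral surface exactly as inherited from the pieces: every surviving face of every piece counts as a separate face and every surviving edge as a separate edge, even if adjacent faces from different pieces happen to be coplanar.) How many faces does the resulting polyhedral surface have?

35

A dodecagonal pyramid: V=13, E=24, F=13.
Attach a triangular bipyramid (V=5, E=9, F=6) along a 3-gon: merge 3 vertices and 3 edges, delete both glued faces → V=15, E=30, F=17.
Attach a regular icosahedron (V=12, E=30, F=20) along a 3-gon: merge 3 vertices and 3 edges, delete both glued faces → V=24, E=57, F=35.
Check: V − E + F = 24 − 57 + 35 = 2.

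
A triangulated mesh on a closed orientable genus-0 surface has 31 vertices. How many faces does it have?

58

χ = 2 − 2·0 = 2, and every face is a triangle so 3F = 2E.
V − E + F = 2 with E = 3F/2 gives 31 − (3/2 − 1)·F = 2, so F = 58 and E = 87.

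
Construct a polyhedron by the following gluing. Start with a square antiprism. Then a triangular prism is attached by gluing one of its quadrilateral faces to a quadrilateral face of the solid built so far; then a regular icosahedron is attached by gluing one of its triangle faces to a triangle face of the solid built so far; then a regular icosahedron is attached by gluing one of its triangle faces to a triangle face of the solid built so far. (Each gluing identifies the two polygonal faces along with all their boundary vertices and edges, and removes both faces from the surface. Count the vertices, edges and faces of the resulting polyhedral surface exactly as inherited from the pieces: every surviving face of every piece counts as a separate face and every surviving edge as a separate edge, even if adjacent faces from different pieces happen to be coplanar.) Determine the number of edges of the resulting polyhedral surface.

75

A square antiprism: V=8, E=16, F=10.
Attach a triangular prism (V=6, E=9, F=5) along a 4-gon: merge 4 vertices and 4 edges, delete both glued faces → V=10, E=21, F=13.
Attach a regular icosahedron (V=12, E=30, F=20) along a 3-gon: merge 3 vertices and 3 edges, delete both glued faces → V=19, E=48, F=31.
Attach a regular icosahedron (V=12, E=30, F=20) along a 3-gon: merge 3 vertices and 3 edges, delete both glued faces → V=28, E=75, F=49.
Check: V − E + F = 28 − 75 + 49 = 2.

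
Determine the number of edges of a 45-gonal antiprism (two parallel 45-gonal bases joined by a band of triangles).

An antiprism on an n-gon has two n-gon caps and 2n triangles: V = 2·45 = 90, E = 4·45 = 180, F = 2·45 + 2 = 92.

180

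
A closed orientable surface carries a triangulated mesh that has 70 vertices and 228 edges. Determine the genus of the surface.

Every face is a triangle and each edge borders two faces, so 3F = 2·228, giving F = 152.
χ = V − E + F = 70 − 228 + 152 = -6.
For a closed orientable surface χ = 2 − 2g, so g = (2 − (-6))/2 = 4.

4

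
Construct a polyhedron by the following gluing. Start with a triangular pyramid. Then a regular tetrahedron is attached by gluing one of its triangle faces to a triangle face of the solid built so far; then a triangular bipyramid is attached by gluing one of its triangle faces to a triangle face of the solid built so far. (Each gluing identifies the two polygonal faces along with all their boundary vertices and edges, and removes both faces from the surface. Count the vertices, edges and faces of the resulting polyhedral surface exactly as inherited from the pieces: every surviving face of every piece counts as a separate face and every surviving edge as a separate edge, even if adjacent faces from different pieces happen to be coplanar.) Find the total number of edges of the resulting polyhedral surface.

A triangular pyramid: V=4, E=6, F=4.
Attach a regular tetrahedron (V=4, E=6, F=4) along a 3-gon: merge 3 vertices and 3 edges, delete both glued faces → V=5, E=9, F=6.
Attach a triangular bipyramid (V=5, E=9, F=6) along a 3-gon: merge 3 vertices and 3 edges, delete both glued faces → V=7, E=15, F=10.
Check: V − E + F = 7 − 15 + 10 = 2.

15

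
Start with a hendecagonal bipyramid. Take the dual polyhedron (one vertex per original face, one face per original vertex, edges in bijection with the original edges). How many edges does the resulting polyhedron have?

The base solid has V = 13, E = 33, F = 22.
The dual swaps V and F and preserves E: V′ = F = 22, E′ = E = 33, F′ = V = 13.

33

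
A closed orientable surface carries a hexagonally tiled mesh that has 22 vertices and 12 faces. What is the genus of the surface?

2

Every face is a hexagon, so 2E = 6·12 = 72, giving E = 36.
χ = V − E + F = 22 − 36 + 12 = -2.
For a closed orientable surface χ = 2 − 2g, so g = (2 − (-2))/2 = 2.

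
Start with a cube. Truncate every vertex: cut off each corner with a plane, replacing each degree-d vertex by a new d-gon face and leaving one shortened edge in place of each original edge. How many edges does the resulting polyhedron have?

The base solid has V = 8, E = 12, F = 6.
Truncation replaces each original edge-end by a new vertex, so V′ = 2E = 24.
Each original edge survives, and each old vertex of degree d contributes d new edges; summing degrees gives Σd = 2E, so E′ = E + 2E = 3E = 36.
Each original face survives and each original vertex becomes one new face: F′ = F + V = 14.

36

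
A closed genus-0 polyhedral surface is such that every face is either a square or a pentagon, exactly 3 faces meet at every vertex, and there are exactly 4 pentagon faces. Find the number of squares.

4

Let x be the number of squares; then F = 4 + x.
Edge–face incidences: 2E = 5·4 + 4·x = 20 + 4x.
Every vertex has degree 3, so 3V = 2E.
Euler: V − E + F = 2 ⇒ (2E)/3 − E + (4 + x) = 2.
Multiply by 6: 2·(2E) − 3·(2E) + 6·(4 + x) = 12, i.e. 24 + 6x − (20 + 4x) = 12.
Collecting terms: 2x + 4 = 12, so 2x = 8, so x = 4.
Then 2E = 20 + 4·4 = 36, so E = 18, V = 2E/3 = 12, F = 4 + 4 = 8.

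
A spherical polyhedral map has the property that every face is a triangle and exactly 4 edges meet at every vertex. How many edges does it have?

12

Each face has 3 edges and each edge borders two faces, so 2E = 3F.
Each vertex has degree 4, so 4V = 2E and hence V = 3F/4.
Euler: V − E + F = 2 ⇒ (3F/4) − (3F/2) + F = 2.
Multiply by 8: (6 − 12 + 8)F = 16, i.e. 2F = 16.
So F = 8, E = 3·8/2 = 12, V = 3·8/4 = 6.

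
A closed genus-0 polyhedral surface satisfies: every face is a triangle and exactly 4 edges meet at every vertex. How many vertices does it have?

Each face has 3 edges and each edge borders two faces, so 2E = 3F.
Each vertex has degree 4, so 4V = 2E and hence V = 3F/4.
Euler: V − E + F = 2 ⇒ (3F/4) − (3F/2) + F = 2.
Multiply by 8: (6 − 12 + 8)F = 16, i.e. 2F = 16.
So F = 8, E = 3·8/2 = 12, V = 3·8/4 = 6.

6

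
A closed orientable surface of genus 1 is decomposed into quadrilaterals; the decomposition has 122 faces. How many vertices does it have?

χ = 2 − 2·1 = 0, and every face is a square so 4F = 2E.
E = 4·122/2 = 244. Then V = 0 + E − F = 0 + 244 − 122 = 122.

122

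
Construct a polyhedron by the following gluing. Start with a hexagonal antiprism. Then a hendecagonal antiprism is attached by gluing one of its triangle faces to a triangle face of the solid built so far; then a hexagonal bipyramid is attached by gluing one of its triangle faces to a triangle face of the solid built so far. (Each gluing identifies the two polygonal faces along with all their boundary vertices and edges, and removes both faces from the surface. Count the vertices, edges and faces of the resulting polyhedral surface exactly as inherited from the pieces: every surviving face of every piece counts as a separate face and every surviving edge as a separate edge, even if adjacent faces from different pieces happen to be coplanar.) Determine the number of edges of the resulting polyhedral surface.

80

A hexagonal antiprism: V=12, E=24, F=14.
Attach a hendecagonal antiprism (V=22, E=44, F=24) along a 3-gon: merge 3 vertices and 3 edges, delete both glued faces → V=31, E=65, F=36.
Attach a hexagonal bipyramid (V=8, E=18, F=12) along a 3-gon: merge 3 vertices and 3 edges, delete both glued faces → V=36, E=80, F=46.
Check: V − E + F = 36 − 80 + 46 = 2.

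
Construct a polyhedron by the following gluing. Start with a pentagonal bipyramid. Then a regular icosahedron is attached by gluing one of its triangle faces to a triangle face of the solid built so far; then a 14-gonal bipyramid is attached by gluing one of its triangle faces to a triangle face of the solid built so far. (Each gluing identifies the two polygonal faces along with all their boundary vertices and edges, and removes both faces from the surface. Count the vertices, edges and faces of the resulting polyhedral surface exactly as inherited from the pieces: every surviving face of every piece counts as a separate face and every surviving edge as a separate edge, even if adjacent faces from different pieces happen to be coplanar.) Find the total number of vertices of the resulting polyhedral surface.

29

A pentagonal bipyramid: V=7, E=15, F=10.
Attach a regular icosahedron (V=12, E=30, F=20) along a 3-gon: merge 3 vertices and 3 edges, delete both glued faces → V=16, E=42, F=28.
Attach a 14-gonal bipyramid (V=16, E=42, F=28) along a 3-gon: merge 3 vertices and 3 edges, delete both glued faces → V=29, E=81, F=54.
Check: V − E + F = 29 − 81 + 54 = 2.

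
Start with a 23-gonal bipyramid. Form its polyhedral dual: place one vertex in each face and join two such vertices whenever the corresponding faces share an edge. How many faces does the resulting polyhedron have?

25

The base solid has V = 25, E = 69, F = 46.
The dual swaps V and F and preserves E: V′ = F = 46, E′ = E = 69, F′ = V = 25.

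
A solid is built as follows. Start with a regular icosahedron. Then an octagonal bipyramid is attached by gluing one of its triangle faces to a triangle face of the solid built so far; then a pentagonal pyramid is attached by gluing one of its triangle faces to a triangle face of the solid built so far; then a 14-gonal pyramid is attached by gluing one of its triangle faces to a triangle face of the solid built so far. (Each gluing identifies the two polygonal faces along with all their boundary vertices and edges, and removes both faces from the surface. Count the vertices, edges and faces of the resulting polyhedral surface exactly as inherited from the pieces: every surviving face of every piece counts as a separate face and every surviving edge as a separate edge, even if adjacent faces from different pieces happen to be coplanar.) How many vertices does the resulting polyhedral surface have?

34

A regular icosahedron: V=12, E=30, F=20.
Attach an octagonal bipyramid (V=10, E=24, F=16) along a 3-gon: merge 3 vertices and 3 edges, delete both glued faces → V=19, E=51, F=34.
Attach a pentagonal pyramid (V=6, E=10, F=6) along a 3-gon: merge 3 vertices and 3 edges, delete both glued faces → V=22, E=58, F=38.
Attach a 14-gonal pyramid (V=15, E=28, F=15) along a 3-gon: merge 3 vertices and 3 edges, delete both glued faces → V=34, E=83, F=51.
Check: V − E + F = 34 − 83 + 51 = 2.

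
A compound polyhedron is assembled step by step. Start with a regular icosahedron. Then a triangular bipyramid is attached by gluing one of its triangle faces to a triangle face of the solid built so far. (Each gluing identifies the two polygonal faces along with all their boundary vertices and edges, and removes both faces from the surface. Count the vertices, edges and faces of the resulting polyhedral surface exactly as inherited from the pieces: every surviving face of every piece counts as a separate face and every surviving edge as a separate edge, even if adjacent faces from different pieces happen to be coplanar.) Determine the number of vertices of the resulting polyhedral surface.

A regular icosahedron: V=12, E=30, F=20.
Attach a triangular bipyramid (V=5, E=9, F=6) along a 3-gon: merge 3 vertices and 3 edges, delete both glued faces → V=14, E=36, F=24.
Check: V − E + F = 14 − 36 + 24 = 2.

14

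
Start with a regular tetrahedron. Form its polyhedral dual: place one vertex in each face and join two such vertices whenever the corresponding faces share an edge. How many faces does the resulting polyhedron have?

The base solid has V = 4, E = 6, F = 4.
The dual swaps V and F and preserves E: V′ = F = 4, E′ = E = 6, F′ = V = 4.

4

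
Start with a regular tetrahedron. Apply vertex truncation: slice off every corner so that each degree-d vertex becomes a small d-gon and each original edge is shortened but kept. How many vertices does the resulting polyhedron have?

The base solid has V = 4, E = 6, F = 4.
Truncation replaces each original edge-end by a new vertex, so V′ = 2E = 12.
Each original edge survives, and each old vertex of degree d contributes d new edges; summing degrees gives Σd = 2E, so E′ = E + 2E = 3E = 18.
Each original face survives and each original vertex becomes one new face: F′ = F + V = 8.

12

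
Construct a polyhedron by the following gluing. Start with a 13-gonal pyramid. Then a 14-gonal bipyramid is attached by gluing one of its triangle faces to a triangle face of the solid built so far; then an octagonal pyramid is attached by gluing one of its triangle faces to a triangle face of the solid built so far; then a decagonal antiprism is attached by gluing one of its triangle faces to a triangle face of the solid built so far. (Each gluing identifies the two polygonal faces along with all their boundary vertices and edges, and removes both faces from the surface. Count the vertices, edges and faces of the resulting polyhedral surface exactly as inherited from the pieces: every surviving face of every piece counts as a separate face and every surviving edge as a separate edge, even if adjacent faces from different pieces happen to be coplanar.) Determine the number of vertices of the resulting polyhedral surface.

50

A 13-gonal pyramid: V=14, E=26, F=14.
Attach a 14-gonal bipyramid (V=16, E=42, F=28) along a 3-gon: merge 3 vertices and 3 edges, delete both glued faces → V=27, E=65, F=40.
Attach an octagonal pyramid (V=9, E=16, F=9) along a 3-gon: merge 3 vertices and 3 edges, delete both glued faces → V=33, E=78, F=47.
Attach a decagonal antiprism (V=20, E=40, F=22) along a 3-gon: merge 3 vertices and 3 edges, delete both glued faces → V=50, E=115, F=67.
Check: V − E + F = 50 − 115 + 67 = 2.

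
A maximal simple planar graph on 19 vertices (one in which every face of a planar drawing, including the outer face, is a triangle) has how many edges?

In a plane triangulation 3F = 2E and V − E + F = 2, so E = 3V − 6 = 3·19 − 6 = 51.

51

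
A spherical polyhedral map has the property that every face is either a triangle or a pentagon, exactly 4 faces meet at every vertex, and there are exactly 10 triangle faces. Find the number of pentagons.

Let x be the number of pentagons; then F = 10 + x.
Edge–face incidences: 2E = 3·10 + 5·x = 30 + 5x.
Every vertex has degree 4, so 4V = 2E.
Euler: V − E + F = 2 ⇒ (2E)/4 − E + (10 + x) = 2.
Multiply by 8: 2·(2E) − 4·(2E) + 8·(10 + x) = 16, i.e. 80 + 8x − 2·(30 + 5x) = 16.
Collecting terms: −2x + 20 = 16, so −2x = −4, so x = 2.
Then 2E = 30 + 5·2 = 40, so E = 20, V = 2E/4 = 10, F = 10 + 2 = 12.

2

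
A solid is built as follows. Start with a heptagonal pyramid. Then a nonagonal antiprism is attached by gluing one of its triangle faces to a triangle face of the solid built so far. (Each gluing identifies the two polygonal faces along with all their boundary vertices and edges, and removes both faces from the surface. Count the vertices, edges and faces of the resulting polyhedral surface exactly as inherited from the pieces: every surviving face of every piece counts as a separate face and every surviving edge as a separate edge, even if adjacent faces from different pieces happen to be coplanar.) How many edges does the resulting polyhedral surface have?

47

A heptagonal pyramid: V=8, E=14, F=8.
Attach a nonagonal antiprism (V=18, E=36, F=20) along a 3-gon: merge 3 vertices and 3 edges, delete both glued faces → V=23, E=47, F=26.
Check: V − E + F = 23 − 47 + 26 = 2.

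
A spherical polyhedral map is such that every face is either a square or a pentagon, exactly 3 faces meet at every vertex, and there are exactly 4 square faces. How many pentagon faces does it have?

Let x be the number of pentagons; then F = 4 + x.
Edge–face incidences: 2E = 4·4 + 5·x = 16 + 5x.
Every vertex has degree 3, so 3V = 2E.
Euler: V − E + F = 2 ⇒ (2E)/3 − E + (4 + x) = 2.
Multiply by 6: 2·(2E) − 3·(2E) + 6·(4 + x) = 12, i.e. 24 + 6x − (16 + 5x) = 12.
Collecting terms: x + 8 = 12, so x = 4.
Then 2E = 16 + 5·4 = 36, so E = 18, V = 2E/3 = 12, F = 4 + 4 = 8.

4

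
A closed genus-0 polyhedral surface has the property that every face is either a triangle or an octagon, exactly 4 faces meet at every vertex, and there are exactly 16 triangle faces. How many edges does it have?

32

Let x be the number of octagons; then F = 16 + x.
Edge–face incidences: 2E = 3·16 + 8·x = 48 + 8x.
Every vertex has degree 4, so 4V = 2E.
Euler: V − E + F = 2 ⇒ (2E)/4 − E + (16 + x) = 2.
Multiply by 8: 2·(2E) − 4·(2E) + 8·(16 + x) = 16, i.e. 128 + 8x − 2·(48 + 8x) = 16.
Collecting terms: −8x + 32 = 16, so −8x = −16, so x = 2.
Then 2E = 48 + 8·2 = 64, so E = 32, V = 2E/4 = 16, F = 16 + 2 = 18.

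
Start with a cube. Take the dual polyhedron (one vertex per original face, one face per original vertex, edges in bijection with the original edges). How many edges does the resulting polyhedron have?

The base solid has V = 8, E = 12, F = 6.
The dual swaps V and F and preserves E: V′ = F = 6, E′ = E = 12, F′ = V = 8.

12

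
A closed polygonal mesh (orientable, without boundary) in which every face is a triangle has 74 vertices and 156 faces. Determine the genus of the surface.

Every face is a triangle, so 2E = 3·156 = 468, giving E = 234.
χ = V − E + F = 74 − 234 + 156 = -4.
For a closed orientable surface χ = 2 − 2g, so g = (2 − (-4))/2 = 3.

3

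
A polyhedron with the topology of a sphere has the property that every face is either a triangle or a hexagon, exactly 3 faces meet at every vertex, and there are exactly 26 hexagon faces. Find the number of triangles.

Let x be the number of triangles; then F = 26 + x.
Edge–face incidences: 2E = 6·26 + 3·x = 156 + 3x.
Every vertex has degree 3, so 3V = 2E.
Euler: V − E + F = 2 ⇒ (2E)/3 − E + (26 + x) = 2.
Multiply by 6: 2·(2E) − 3·(2E) + 6·(26 + x) = 12, i.e. 156 + 6x − (156 + 3x) = 12.
Collecting terms: 3x = 12, so x = 4.
Then 2E = 156 + 3·4 = 168, so E = 84, V = 2E/3 = 56, F = 26 + 4 = 30.

4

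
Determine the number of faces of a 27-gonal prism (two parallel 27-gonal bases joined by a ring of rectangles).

A prism on an n-gon has two n-gon bases and n rectangular sides: V = 2·27 = 54, E = 3·27 = 81, F = 27 + 2 = 29.

29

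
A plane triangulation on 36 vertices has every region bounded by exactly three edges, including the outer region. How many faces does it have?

In a plane triangulation 3F = 2E and V − E + F = 2, so F = 2V − 4 = 2·36 − 4 = 68.

68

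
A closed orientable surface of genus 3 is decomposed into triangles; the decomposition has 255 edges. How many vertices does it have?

χ = 2 − 2·3 = -4, and every face is a triangle so 3F = 2E.
F = 2E/3 = 170. Then V = -4 + E − F = -4 + 255 − 170 = 81.

81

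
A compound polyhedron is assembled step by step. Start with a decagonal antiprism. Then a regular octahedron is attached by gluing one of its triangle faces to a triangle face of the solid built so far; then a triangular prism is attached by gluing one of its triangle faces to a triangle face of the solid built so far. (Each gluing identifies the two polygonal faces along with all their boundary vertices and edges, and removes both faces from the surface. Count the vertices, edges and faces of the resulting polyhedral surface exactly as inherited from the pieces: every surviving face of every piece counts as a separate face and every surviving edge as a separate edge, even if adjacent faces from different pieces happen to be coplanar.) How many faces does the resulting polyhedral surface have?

31

A decagonal antiprism: V=20, E=40, F=22.
Attach a regular octahedron (V=6, E=12, F=8) along a 3-gon: merge 3 vertices and 3 edges, delete both glued faces → V=23, E=49, F=28.
Attach a triangular prism (V=6, E=9, F=5) along a 3-gon: merge 3 vertices and 3 edges, delete both glued faces → V=26, E=55, F=31.
Check: V − E + F = 26 − 55 + 31 = 2.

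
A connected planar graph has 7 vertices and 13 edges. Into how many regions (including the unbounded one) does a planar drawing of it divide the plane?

8

Euler's formula for a connected plane graph: V − E + F = 2, so F = 2 − 7 + 13 = 8.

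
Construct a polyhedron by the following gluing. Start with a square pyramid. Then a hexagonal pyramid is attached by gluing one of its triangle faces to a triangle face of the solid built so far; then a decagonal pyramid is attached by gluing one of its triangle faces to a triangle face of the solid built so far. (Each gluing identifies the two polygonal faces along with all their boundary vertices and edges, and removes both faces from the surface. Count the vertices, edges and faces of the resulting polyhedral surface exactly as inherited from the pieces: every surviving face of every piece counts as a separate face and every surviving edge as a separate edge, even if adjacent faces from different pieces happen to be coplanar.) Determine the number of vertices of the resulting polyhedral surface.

A square pyramid: V=5, E=8, F=5.
Attach a hexagonal pyramid (V=7, E=12, F=7) along a 3-gon: merge 3 vertices and 3 edges, delete both glued faces → V=9, E=17, F=10.
Attach a decagonal pyramid (V=11, E=20, F=11) along a 3-gon: merge 3 vertices and 3 edges, delete both glued faces → V=17, E=34, F=19.
Check: V − E + F = 17 − 34 + 19 = 2.

17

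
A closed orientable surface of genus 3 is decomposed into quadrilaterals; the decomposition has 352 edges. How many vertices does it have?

χ = 2 − 2·3 = -4, and every face is a square so 4F = 2E.
F = 2E/4 = 176. Then V = -4 + E − F = -4 + 352 − 176 = 172.

172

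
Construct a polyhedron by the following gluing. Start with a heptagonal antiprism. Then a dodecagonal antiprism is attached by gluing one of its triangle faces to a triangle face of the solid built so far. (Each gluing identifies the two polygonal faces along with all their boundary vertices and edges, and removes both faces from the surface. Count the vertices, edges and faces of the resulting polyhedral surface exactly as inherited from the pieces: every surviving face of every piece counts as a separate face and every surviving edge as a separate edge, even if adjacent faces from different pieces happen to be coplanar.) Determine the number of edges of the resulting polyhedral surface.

A heptagonal antiprism: V=14, E=28, F=16.
Attach a dodecagonal antiprism (V=24, E=48, F=26) along a 3-gon: merge 3 vertices and 3 edges, delete both glued faces → V=35, E=73, F=40.
Check: V − E + F = 35 − 73 + 40 = 2.

73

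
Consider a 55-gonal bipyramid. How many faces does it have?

A bipyramid over an n-gon has 2n triangular faces and n + 2 vertices: V = 55 + 2 = 57, E = 3·55 = 165, F = 2·55 = 110.

110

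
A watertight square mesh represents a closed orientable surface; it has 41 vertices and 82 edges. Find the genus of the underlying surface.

1

Every face is a square and each edge borders two faces, so 4F = 2·82, giving F = 41.
χ = V − E + F = 41 − 82 + 41 = 0.
For a closed orientable surface χ = 2 − 2g, so g = (2 − (0))/2 = 1.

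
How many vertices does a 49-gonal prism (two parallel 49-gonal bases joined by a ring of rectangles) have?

98

A prism on an n-gon has two n-gon bases and n rectangular sides: V = 2·49 = 98, E = 3·49 = 147, F = 49 + 2 = 51.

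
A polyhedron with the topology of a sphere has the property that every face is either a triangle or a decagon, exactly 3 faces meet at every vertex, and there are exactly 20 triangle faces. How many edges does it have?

90

Let x be the number of decagons; then F = 20 + x.
Edge–face incidences: 2E = 3·20 + 10·x = 60 + 10x.
Every vertex has degree 3, so 3V = 2E.
Euler: V − E + F = 2 ⇒ (2E)/3 − E + (20 + x) = 2.
Multiply by 6: 2·(2E) − 3·(2E) + 6·(20 + x) = 12, i.e. 120 + 6x − (60 + 10x) = 12.
Collecting terms: −4x + 60 = 12, so −4x = −48, so x = 12.
Then 2E = 60 + 10·12 = 180, so E = 90, V = 2E/3 = 60, F = 20 + 12 = 32.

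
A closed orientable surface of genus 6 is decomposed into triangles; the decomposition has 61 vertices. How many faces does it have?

142

χ = 2 − 2·6 = -10, and every face is a triangle so 3F = 2E.
V − E + F = -10 with E = 3F/2 gives 61 − (3/2 − 1)·F = -10, so F = 142 and E = 213.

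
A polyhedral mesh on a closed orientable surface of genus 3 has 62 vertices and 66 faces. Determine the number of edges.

132

For a closed orientable surface of genus 3, χ = 2 − 2·3 = -4.
E = V + F − (-4) = 62 + 66 − (-4) = 132.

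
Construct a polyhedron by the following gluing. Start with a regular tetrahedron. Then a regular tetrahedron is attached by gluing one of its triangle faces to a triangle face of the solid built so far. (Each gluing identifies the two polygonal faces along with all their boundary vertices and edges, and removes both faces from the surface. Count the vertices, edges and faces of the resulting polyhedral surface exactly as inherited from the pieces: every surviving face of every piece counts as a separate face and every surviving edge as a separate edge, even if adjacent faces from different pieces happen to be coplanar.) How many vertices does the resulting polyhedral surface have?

5

A regular tetrahedron: V=4, E=6, F=4.
Attach a regular tetrahedron (V=4, E=6, F=4) along a 3-gon: merge 3 vertices and 3 edges, delete both glued faces → V=5, E=9, F=6.
Check: V − E + F = 5 − 9 + 6 = 2.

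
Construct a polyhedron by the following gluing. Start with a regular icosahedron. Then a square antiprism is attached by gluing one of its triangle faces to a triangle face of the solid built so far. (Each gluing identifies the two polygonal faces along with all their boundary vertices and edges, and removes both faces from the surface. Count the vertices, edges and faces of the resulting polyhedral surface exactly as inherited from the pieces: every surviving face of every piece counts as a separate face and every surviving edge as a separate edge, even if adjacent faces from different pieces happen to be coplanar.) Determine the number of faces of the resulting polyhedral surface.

28

A regular icosahedron: V=12, E=30, F=20.
Attach a square antiprism (V=8, E=16, F=10) along a 3-gon: merge 3 vertices and 3 edges, delete both glued faces → V=17, E=43, F=28.
Check: V − E + F = 17 − 43 + 28 = 2.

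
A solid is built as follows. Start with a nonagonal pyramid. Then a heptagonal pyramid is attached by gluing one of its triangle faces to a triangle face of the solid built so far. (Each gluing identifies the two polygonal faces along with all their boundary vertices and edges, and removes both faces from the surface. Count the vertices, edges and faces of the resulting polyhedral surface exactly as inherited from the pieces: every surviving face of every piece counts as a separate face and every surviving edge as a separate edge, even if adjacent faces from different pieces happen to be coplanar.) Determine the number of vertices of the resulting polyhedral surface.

15

A nonagonal pyramid: V=10, E=18, F=10.
Attach a heptagonal pyramid (V=8, E=14, F=8) along a 3-gon: merge 3 vertices and 3 edges, delete both glued faces → V=15, E=29, F=16.
Check: V − E + F = 15 − 29 + 16 = 2.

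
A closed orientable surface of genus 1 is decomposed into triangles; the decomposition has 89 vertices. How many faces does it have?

χ = 2 − 2·1 = 0, and every face is a triangle so 3F = 2E.
V − E + F = 0 with E = 3F/2 gives 89 − (3/2 − 1)·F = 0, so F = 178 and E = 267.

178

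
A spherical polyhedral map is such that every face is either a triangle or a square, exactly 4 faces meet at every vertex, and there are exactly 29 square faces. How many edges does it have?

Let x be the number of triangles; then F = 29 + x.
Edge–face incidences: 2E = 4·29 + 3·x = 116 + 3x.
Every vertex has degree 4, so 4V = 2E.
Euler: V − E + F = 2 ⇒ (2E)/4 − E + (29 + x) = 2.
Multiply by 8: 2·(2E) − 4·(2E) + 8·(29 + x) = 16, i.e. 232 + 8x − 2·(116 + 3x) = 16.
Collecting terms: 2x = 16, so x = 8.
Then 2E = 116 + 3·8 = 140, so E = 70, V = 2E/4 = 35, F = 29 + 8 = 37.

70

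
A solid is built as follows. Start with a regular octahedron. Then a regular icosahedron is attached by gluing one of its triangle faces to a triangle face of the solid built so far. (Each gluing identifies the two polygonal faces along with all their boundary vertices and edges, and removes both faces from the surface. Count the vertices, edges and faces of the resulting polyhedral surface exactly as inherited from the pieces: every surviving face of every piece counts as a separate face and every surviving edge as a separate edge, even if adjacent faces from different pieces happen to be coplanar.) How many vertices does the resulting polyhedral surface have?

A regular octahedron: V=6, E=12, F=8.
Attach a regular icosahedron (V=12, E=30, F=20) along a 3-gon: merge 3 vertices and 3 edges, delete both glued faces → V=15, E=39, F=26.
Check: V − E + F = 15 − 39 + 26 = 2.

15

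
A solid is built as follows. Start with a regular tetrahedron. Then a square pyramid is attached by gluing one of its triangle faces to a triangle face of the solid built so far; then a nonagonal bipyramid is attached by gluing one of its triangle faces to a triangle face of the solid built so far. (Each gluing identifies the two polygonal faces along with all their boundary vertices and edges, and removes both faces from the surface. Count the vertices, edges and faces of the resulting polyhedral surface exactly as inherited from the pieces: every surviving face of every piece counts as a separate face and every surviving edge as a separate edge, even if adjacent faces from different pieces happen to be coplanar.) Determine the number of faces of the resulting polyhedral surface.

A regular tetrahedron: V=4, E=6, F=4.
Attach a square pyramid (V=5, E=8, F=5) along a 3-gon: merge 3 vertices and 3 edges, delete both glued faces → V=6, E=11, F=7.
Attach a nonagonal bipyramid (V=11, E=27, F=18) along a 3-gon: merge 3 vertices and 3 edges, delete both glued faces → V=14, E=35, F=23.
Check: V − E + F = 14 − 35 + 23 = 2.

23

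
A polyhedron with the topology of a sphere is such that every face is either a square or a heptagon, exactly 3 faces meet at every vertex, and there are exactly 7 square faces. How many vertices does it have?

14

Let x be the number of heptagons; then F = 7 + x.
Edge–face incidences: 2E = 4·7 + 7·x = 28 + 7x.
Every vertex has degree 3, so 3V = 2E.
Euler: V − E + F = 2 ⇒ (2E)/3 − E + (7 + x) = 2.
Multiply by 6: 2·(2E) − 3·(2E) + 6·(7 + x) = 12, i.e. 42 + 6x − (28 + 7x) = 12.
Collecting terms: −x + 14 = 12, so −x = −2, so x = 2.
Then 2E = 28 + 7·2 = 42, so E = 21, V = 2E/3 = 14, F = 7 + 2 = 9.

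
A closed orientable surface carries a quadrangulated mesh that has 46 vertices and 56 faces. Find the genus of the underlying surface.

Every face is a square, so 2E = 4·56 = 224, giving E = 112.
χ = V − E + F = 46 − 112 + 56 = -10.
For a closed orientable surface χ = 2 − 2g, so g = (2 − (-10))/2 = 6.

6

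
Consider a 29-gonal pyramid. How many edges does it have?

58

A pyramid on an n-gon base has one n-gon and n triangles: V = 29 + 1 = 30, E = 2·29 = 58, F = 29 + 1 = 30.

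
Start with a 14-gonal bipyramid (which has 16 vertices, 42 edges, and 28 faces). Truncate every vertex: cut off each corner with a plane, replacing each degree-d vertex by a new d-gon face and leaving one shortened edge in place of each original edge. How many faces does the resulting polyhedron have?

44

Truncation replaces each original edge-end by a new vertex, so V′ = 2E = 84.
Each original edge survives, and each old vertex of degree d contributes d new edges; summing degrees gives Σd = 2E, so E′ = E + 2E = 3E = 126.
Each original face survives and each original vertex becomes one new face: F′ = F + V = 44.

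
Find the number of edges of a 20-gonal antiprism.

80

An antiprism on an n-gon has two n-gon caps and 2n triangles: V = 2·20 = 40, E = 4·20 = 80, F = 2·20 + 2 = 42.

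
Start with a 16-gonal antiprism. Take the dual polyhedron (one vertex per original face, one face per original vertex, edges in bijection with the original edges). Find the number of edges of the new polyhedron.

64

The base solid has V = 32, E = 64, F = 34.
The dual swaps V and F and preserves E: V′ = F = 34, E′ = E = 64, F′ = V = 32.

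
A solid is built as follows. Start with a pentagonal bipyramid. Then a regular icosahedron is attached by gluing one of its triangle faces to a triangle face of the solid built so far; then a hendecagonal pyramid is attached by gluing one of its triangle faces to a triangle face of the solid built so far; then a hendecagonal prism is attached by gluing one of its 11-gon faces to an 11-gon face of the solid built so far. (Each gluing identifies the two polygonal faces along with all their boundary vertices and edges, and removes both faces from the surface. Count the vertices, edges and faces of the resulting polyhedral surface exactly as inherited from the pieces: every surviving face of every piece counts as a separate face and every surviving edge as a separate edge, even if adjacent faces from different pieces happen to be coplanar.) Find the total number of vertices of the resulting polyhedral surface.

36

A pentagonal bipyramid: V=7, E=15, F=10.
Attach a regular icosahedron (V=12, E=30, F=20) along a 3-gon: merge 3 vertices and 3 edges, delete both glued faces → V=16, E=42, F=28.
Attach a hendecagonal pyramid (V=12, E=22, F=12) along a 3-gon: merge 3 vertices and 3 edges, delete both glued faces → V=25, E=61, F=38.
Attach a hendecagonal prism (V=22, E=33, F=13) along an 11-gon: merge 11 vertices and 11 edges, delete both glued faces → V=36, E=83, F=49.
Check: V − E + F = 36 − 83 + 49 = 2.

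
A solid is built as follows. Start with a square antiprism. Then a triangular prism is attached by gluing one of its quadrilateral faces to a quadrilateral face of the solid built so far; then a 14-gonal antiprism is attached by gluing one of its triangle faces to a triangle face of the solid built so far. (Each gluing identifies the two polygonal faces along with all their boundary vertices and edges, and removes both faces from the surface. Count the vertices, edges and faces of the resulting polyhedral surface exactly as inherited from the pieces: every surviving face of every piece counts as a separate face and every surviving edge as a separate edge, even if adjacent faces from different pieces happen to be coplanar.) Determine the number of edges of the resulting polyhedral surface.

74

A square antiprism: V=8, E=16, F=10.
Attach a triangular prism (V=6, E=9, F=5) along a 4-gon: merge 4 vertices and 4 edges, delete both glued faces → V=10, E=21, F=13.
Attach a 14-gonal antiprism (V=28, E=56, F=30) along a 3-gon: merge 3 vertices and 3 edges, delete both glued faces → V=35, E=74, F=41.
Check: V − E + F = 35 − 74 + 41 = 2.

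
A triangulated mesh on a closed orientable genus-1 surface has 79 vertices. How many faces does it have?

158

χ = 2 − 2·1 = 0, and every face is a triangle so 3F = 2E.
V − E + F = 0 with E = 3F/2 gives 79 − (3/2 − 1)·F = 0, so F = 158 and E = 237.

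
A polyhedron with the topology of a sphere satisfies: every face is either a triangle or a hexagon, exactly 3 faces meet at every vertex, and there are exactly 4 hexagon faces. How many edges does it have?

18

Let x be the number of triangles; then F = 4 + x.
Edge–face incidences: 2E = 6·4 + 3·x = 24 + 3x.
Every vertex has degree 3, so 3V = 2E.
Euler: V − E + F = 2 ⇒ (2E)/3 − E + (4 + x) = 2.
Multiply by 6: 2·(2E) − 3·(2E) + 6·(4 + x) = 12, i.e. 24 + 6x − (24 + 3x) = 12.
Collecting terms: 3x = 12, so x = 4.
Then 2E = 24 + 3·4 = 36, so E = 18, V = 2E/3 = 12, F = 4 + 4 = 8.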